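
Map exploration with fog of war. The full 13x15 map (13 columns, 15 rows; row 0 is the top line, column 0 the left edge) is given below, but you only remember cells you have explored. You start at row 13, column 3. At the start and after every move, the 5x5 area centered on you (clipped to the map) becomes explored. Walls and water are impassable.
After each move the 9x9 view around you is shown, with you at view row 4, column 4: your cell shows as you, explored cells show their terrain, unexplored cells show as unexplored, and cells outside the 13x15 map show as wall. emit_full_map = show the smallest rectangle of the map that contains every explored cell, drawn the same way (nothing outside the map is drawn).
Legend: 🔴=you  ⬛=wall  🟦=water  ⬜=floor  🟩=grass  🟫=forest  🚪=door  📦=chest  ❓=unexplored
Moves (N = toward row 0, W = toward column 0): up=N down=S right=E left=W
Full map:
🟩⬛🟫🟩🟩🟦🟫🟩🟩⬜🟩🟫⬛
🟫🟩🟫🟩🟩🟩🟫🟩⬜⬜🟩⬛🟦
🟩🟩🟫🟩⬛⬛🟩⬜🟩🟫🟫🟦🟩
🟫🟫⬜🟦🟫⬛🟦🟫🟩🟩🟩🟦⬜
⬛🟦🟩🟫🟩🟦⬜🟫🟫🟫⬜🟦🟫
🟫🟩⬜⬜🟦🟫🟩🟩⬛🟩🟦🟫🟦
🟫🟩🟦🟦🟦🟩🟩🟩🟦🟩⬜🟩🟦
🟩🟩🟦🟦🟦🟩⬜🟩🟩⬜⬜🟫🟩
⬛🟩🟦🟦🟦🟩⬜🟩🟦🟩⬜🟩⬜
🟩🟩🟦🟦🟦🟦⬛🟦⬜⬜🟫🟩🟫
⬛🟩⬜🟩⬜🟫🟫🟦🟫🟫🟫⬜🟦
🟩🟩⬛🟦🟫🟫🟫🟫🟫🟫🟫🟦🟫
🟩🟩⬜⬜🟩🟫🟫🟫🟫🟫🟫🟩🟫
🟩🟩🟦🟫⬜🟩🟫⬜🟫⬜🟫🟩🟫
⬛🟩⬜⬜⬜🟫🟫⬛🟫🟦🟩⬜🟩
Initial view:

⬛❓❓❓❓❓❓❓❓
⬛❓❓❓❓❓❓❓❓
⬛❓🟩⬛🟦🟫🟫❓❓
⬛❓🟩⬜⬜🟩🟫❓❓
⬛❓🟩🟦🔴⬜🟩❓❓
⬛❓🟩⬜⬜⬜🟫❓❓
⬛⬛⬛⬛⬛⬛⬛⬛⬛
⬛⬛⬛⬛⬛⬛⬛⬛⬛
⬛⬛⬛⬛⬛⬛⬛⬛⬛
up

⬛❓❓❓❓❓❓❓❓
⬛❓❓❓❓❓❓❓❓
⬛❓🟩⬜🟩⬜🟫❓❓
⬛❓🟩⬛🟦🟫🟫❓❓
⬛❓🟩⬜🔴🟩🟫❓❓
⬛❓🟩🟦🟫⬜🟩❓❓
⬛❓🟩⬜⬜⬜🟫❓❓
⬛⬛⬛⬛⬛⬛⬛⬛⬛
⬛⬛⬛⬛⬛⬛⬛⬛⬛

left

⬛⬛❓❓❓❓❓❓❓
⬛⬛❓❓❓❓❓❓❓
⬛⬛⬛🟩⬜🟩⬜🟫❓
⬛⬛🟩🟩⬛🟦🟫🟫❓
⬛⬛🟩🟩🔴⬜🟩🟫❓
⬛⬛🟩🟩🟦🟫⬜🟩❓
⬛⬛⬛🟩⬜⬜⬜🟫❓
⬛⬛⬛⬛⬛⬛⬛⬛⬛
⬛⬛⬛⬛⬛⬛⬛⬛⬛

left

⬛⬛⬛❓❓❓❓❓❓
⬛⬛⬛❓❓❓❓❓❓
⬛⬛⬛⬛🟩⬜🟩⬜🟫
⬛⬛⬛🟩🟩⬛🟦🟫🟫
⬛⬛⬛🟩🔴⬜⬜🟩🟫
⬛⬛⬛🟩🟩🟦🟫⬜🟩
⬛⬛⬛⬛🟩⬜⬜⬜🟫
⬛⬛⬛⬛⬛⬛⬛⬛⬛
⬛⬛⬛⬛⬛⬛⬛⬛⬛

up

⬛⬛⬛❓❓❓❓❓❓
⬛⬛⬛❓❓❓❓❓❓
⬛⬛⬛🟩🟩🟦🟦❓❓
⬛⬛⬛⬛🟩⬜🟩⬜🟫
⬛⬛⬛🟩🔴⬛🟦🟫🟫
⬛⬛⬛🟩🟩⬜⬜🟩🟫
⬛⬛⬛🟩🟩🟦🟫⬜🟩
⬛⬛⬛⬛🟩⬜⬜⬜🟫
⬛⬛⬛⬛⬛⬛⬛⬛⬛

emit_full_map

🟩🟩🟦🟦❓❓
⬛🟩⬜🟩⬜🟫
🟩🔴⬛🟦🟫🟫
🟩🟩⬜⬜🟩🟫
🟩🟩🟦🟫⬜🟩
⬛🟩⬜⬜⬜🟫

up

⬛⬛⬛❓❓❓❓❓❓
⬛⬛⬛❓❓❓❓❓❓
⬛⬛⬛⬛🟩🟦🟦❓❓
⬛⬛⬛🟩🟩🟦🟦❓❓
⬛⬛⬛⬛🔴⬜🟩⬜🟫
⬛⬛⬛🟩🟩⬛🟦🟫🟫
⬛⬛⬛🟩🟩⬜⬜🟩🟫
⬛⬛⬛🟩🟩🟦🟫⬜🟩
⬛⬛⬛⬛🟩⬜⬜⬜🟫

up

⬛⬛⬛❓❓❓❓❓❓
⬛⬛⬛❓❓❓❓❓❓
⬛⬛⬛🟩🟩🟦🟦❓❓
⬛⬛⬛⬛🟩🟦🟦❓❓
⬛⬛⬛🟩🔴🟦🟦❓❓
⬛⬛⬛⬛🟩⬜🟩⬜🟫
⬛⬛⬛🟩🟩⬛🟦🟫🟫
⬛⬛⬛🟩🟩⬜⬜🟩🟫
⬛⬛⬛🟩🟩🟦🟫⬜🟩

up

⬛⬛⬛❓❓❓❓❓❓
⬛⬛⬛❓❓❓❓❓❓
⬛⬛⬛🟫🟩🟦🟦❓❓
⬛⬛⬛🟩🟩🟦🟦❓❓
⬛⬛⬛⬛🔴🟦🟦❓❓
⬛⬛⬛🟩🟩🟦🟦❓❓
⬛⬛⬛⬛🟩⬜🟩⬜🟫
⬛⬛⬛🟩🟩⬛🟦🟫🟫
⬛⬛⬛🟩🟩⬜⬜🟩🟫

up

⬛⬛⬛❓❓❓❓❓❓
⬛⬛⬛❓❓❓❓❓❓
⬛⬛⬛🟫🟩⬜⬜❓❓
⬛⬛⬛🟫🟩🟦🟦❓❓
⬛⬛⬛🟩🔴🟦🟦❓❓
⬛⬛⬛⬛🟩🟦🟦❓❓
⬛⬛⬛🟩🟩🟦🟦❓❓
⬛⬛⬛⬛🟩⬜🟩⬜🟫
⬛⬛⬛🟩🟩⬛🟦🟫🟫

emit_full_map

🟫🟩⬜⬜❓❓
🟫🟩🟦🟦❓❓
🟩🔴🟦🟦❓❓
⬛🟩🟦🟦❓❓
🟩🟩🟦🟦❓❓
⬛🟩⬜🟩⬜🟫
🟩🟩⬛🟦🟫🟫
🟩🟩⬜⬜🟩🟫
🟩🟩🟦🟫⬜🟩
⬛🟩⬜⬜⬜🟫

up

⬛⬛⬛❓❓❓❓❓❓
⬛⬛⬛❓❓❓❓❓❓
⬛⬛⬛⬛🟦🟩🟫❓❓
⬛⬛⬛🟫🟩⬜⬜❓❓
⬛⬛⬛🟫🔴🟦🟦❓❓
⬛⬛⬛🟩🟩🟦🟦❓❓
⬛⬛⬛⬛🟩🟦🟦❓❓
⬛⬛⬛🟩🟩🟦🟦❓❓
⬛⬛⬛⬛🟩⬜🟩⬜🟫

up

⬛⬛⬛❓❓❓❓❓❓
⬛⬛⬛❓❓❓❓❓❓
⬛⬛⬛🟫🟫⬜🟦❓❓
⬛⬛⬛⬛🟦🟩🟫❓❓
⬛⬛⬛🟫🔴⬜⬜❓❓
⬛⬛⬛🟫🟩🟦🟦❓❓
⬛⬛⬛🟩🟩🟦🟦❓❓
⬛⬛⬛⬛🟩🟦🟦❓❓
⬛⬛⬛🟩🟩🟦🟦❓❓

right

⬛⬛❓❓❓❓❓❓❓
⬛⬛❓❓❓❓❓❓❓
⬛⬛🟫🟫⬜🟦🟫❓❓
⬛⬛⬛🟦🟩🟫🟩❓❓
⬛⬛🟫🟩🔴⬜🟦❓❓
⬛⬛🟫🟩🟦🟦🟦❓❓
⬛⬛🟩🟩🟦🟦🟦❓❓
⬛⬛⬛🟩🟦🟦❓❓❓
⬛⬛🟩🟩🟦🟦❓❓❓

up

⬛⬛❓❓❓❓❓❓❓
⬛⬛❓❓❓❓❓❓❓
⬛⬛🟩🟩🟫🟩⬛❓❓
⬛⬛🟫🟫⬜🟦🟫❓❓
⬛⬛⬛🟦🔴🟫🟩❓❓
⬛⬛🟫🟩⬜⬜🟦❓❓
⬛⬛🟫🟩🟦🟦🟦❓❓
⬛⬛🟩🟩🟦🟦🟦❓❓
⬛⬛⬛🟩🟦🟦❓❓❓

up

⬛⬛⬛⬛⬛⬛⬛⬛⬛
⬛⬛❓❓❓❓❓❓❓
⬛⬛🟫🟩🟫🟩🟩❓❓
⬛⬛🟩🟩🟫🟩⬛❓❓
⬛⬛🟫🟫🔴🟦🟫❓❓
⬛⬛⬛🟦🟩🟫🟩❓❓
⬛⬛🟫🟩⬜⬜🟦❓❓
⬛⬛🟫🟩🟦🟦🟦❓❓
⬛⬛🟩🟩🟦🟦🟦❓❓

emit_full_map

🟫🟩🟫🟩🟩❓
🟩🟩🟫🟩⬛❓
🟫🟫🔴🟦🟫❓
⬛🟦🟩🟫🟩❓
🟫🟩⬜⬜🟦❓
🟫🟩🟦🟦🟦❓
🟩🟩🟦🟦🟦❓
⬛🟩🟦🟦❓❓
🟩🟩🟦🟦❓❓
⬛🟩⬜🟩⬜🟫
🟩🟩⬛🟦🟫🟫
🟩🟩⬜⬜🟩🟫
🟩🟩🟦🟫⬜🟩
⬛🟩⬜⬜⬜🟫


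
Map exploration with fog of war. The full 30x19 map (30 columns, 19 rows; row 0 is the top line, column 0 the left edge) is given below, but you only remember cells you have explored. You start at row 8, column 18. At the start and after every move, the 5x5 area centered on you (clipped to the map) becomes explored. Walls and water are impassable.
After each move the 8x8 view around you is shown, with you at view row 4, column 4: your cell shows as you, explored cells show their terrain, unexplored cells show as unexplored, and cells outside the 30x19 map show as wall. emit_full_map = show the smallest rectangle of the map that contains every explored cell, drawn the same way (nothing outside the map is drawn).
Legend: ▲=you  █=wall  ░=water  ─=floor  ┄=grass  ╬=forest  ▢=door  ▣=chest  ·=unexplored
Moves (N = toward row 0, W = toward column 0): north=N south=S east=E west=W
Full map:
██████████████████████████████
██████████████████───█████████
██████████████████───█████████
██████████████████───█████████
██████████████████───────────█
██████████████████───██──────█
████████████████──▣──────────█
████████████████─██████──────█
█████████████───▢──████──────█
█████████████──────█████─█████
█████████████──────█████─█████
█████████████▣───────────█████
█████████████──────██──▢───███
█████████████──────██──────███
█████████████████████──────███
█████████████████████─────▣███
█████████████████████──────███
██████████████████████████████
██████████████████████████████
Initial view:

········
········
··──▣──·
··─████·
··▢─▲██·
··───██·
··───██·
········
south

········
··──▣──·
··─████·
··▢──██·
··──▲██·
··───██·
··─────·
········

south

··──▣──·
··─████·
··▢──██·
··───██·
··──▲██·
··─────·
··───██·
········

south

··─████·
··▢──██·
··───██·
··───██·
··──▲──·
··───██·
··───██·
········

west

···─████
···▢──██
··────██
··────██
··──▲───
··────██
··────██
········

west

····─███
····▢──█
··─────█
··─────█
··──▲───
··─────█
··─────█
········

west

·····─██
·····▢──
··──────
··──────
··▣─▲───
··──────
··──────
········

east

····─███
····▢──█
·──────█
·──────█
·▣──▲───
·──────█
·──────█
········

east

···─████
···▢──██
──────██
──────██
▣───▲───
──────██
──────██
········

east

··─████·
··▢──██·
─────██·
─────██·
────▲──·
─────██·
─────██·
········

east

·─████··
·▢──██··
────███·
────███·
────▲──·
────██─·
────██─·
········

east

─████···
▢──██···
───████·
───████·
────▲──·
───██──·
───██──·
········

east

████····
──██····
──█████·
──█████·
────▲──·
──██──▢·
──██───·
········

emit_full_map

···──▣──···
···─████···
···▢──██···
──────█████
──────█████
▣───────▲──
──────██──▢
──────██───

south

──██····
──█████·
──█████·
───────·
──██▲─▢·
──██───·
··██───·
········

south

──█████·
──█████·
───────·
──██──▢·
──██▲──·
··██───·
··██───·
········

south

──█████·
───────·
──██──▢·
──██───·
··██▲──·
··██───·
··██───·
········

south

───────·
──██──▢·
──██───·
··██───·
··██▲──·
··██───·
··█████·
········

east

──────··
─██──▢··
─██────·
·██────·
·██─▲──·
·██────·
·██████·
········

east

─────···
██──▢···
██─────·
██─────·
██──▲──·
██─────·
███████·
········

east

────····
█──▢····
█──────·
█──────·
█───▲─▣·
█──────·
███████·
········

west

─────···
██──▢···
██──────
██──────
██──▲──▣
██──────
████████
········

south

██──▢···
██──────
██──────
██─────▣
██──▲───
████████
··█████·
████████

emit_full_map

···──▣──······
···─████······
···▢──██······
──────█████···
──────█████···
▣──────────···
──────██──▢···
──────██──────
······██──────
······██─────▣
······██──▲───
······████████
········█████·

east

█──▢····
█──────·
█──────·
█─────▣·
█───▲──·
███████·
·██████·
████████

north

────····
█──▢····
█──────·
█──────·
█───▲─▣·
█──────·
███████·
·██████·

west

─────···
██──▢···
██──────
██──────
██──▲──▣
██──────
████████
··██████

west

──────··
─██──▢··
─██─────
·██─────
·██─▲───
·██─────
·███████
···█████

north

─█████··
──────··
─██──▢─·
─██─────
·██─▲───
·██─────
·██─────
·███████

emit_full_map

···──▣──······
···─████······
···▢──██······
──────█████···
──────█████···
▣──────────···
──────██──▢─··
──────██──────
······██─▲────
······██─────▣
······██──────
······████████
········██████

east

█████···
─────···
██──▢──·
██──────
██──▲───
██─────▣
██──────
████████

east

████····
────····
█──▢───·
█──────·
█───▲──·
█─────▣·
█──────·
███████·

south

────····
█──▢───·
█──────·
█──────·
█───▲─▣·
█──────·
███████·
·██████·

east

───·····
──▢───··
──────█·
──────█·
────▲▣█·
──────█·
███████·
██████··

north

███·····
───·····
──▢───█·
──────█·
────▲─█·
─────▣█·
──────█·
███████·

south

───·····
──▢───█·
──────█·
──────█·
────▲▣█·
──────█·
███████·
██████··

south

──▢───█·
──────█·
──────█·
─────▣█·
────▲─█·
███████·
███████·
████████

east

─▢───█··
─────█··
─────██·
────▣██·
────▲██·
███████·
███████·
████████

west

──▢───█·
──────█·
──────██
─────▣██
────▲─██
████████
████████
████████

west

█──▢───█
█──────█
█──────█
█─────▣█
█───▲──█
████████
·███████
████████

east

──▢───█·
──────█·
──────██
─────▣██
────▲─██
████████
████████
████████

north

───·····
──▢───█·
──────█·
──────██
────▲▣██
──────██
████████
████████

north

███·····
───·····
──▢───█·
──────█·
────▲─██
─────▣██
──────██
████████

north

███·····
███·····
────███·
──▢───█·
────▲─█·
──────██
─────▣██
──────██

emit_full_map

···──▣──········
···─████········
···▢──██········
──────█████·····
──────█████·····
▣───────────███·
──────██──▢───█·
──────██────▲─█·
······██──────██
······██─────▣██
······██──────██
······██████████
········████████

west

████····
████····
─────███
█──▢───█
█───▲──█
█──────█
█─────▣█
█──────█

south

████····
─────███
█──▢───█
█──────█
█───▲──█
█─────▣█
█──────█
████████

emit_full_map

···──▣──········
···─████········
···▢──██········
──────█████·····
──────█████·····
▣───────────███·
──────██──▢───█·
──────██──────█·
······██───▲──██
······██─────▣██
······██──────██
······██████████
········████████


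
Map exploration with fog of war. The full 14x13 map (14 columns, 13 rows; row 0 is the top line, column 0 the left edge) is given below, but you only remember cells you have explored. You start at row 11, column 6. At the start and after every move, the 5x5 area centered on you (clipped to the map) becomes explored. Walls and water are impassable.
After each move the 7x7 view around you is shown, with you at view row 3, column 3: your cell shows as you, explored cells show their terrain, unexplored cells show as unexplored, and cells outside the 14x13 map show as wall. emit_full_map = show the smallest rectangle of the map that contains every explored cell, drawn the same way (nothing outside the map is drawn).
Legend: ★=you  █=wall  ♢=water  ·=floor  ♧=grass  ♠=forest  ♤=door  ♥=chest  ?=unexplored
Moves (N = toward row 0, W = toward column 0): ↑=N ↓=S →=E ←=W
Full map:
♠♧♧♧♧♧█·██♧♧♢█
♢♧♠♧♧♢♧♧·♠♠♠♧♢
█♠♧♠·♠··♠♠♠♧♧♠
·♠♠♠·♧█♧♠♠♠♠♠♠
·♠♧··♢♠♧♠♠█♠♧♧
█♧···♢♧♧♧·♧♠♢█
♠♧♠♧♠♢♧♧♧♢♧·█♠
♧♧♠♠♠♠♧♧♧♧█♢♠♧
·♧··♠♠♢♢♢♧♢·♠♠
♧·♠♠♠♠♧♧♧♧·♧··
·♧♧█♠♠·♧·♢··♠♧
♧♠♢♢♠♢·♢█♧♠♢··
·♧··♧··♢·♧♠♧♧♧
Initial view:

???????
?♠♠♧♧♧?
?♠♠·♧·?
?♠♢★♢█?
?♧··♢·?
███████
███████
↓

?♠♠♧♧♧?
?♠♠·♧·?
?♠♢·♢█?
?♧·★♢·?
███████
███████
███████

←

??♠♠♧♧♧
?█♠♠·♧·
?♢♠♢·♢█
?·♧★·♢·
███████
███████
███████

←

???♠♠♧♧
?♧█♠♠·♧
?♢♢♠♢·♢
?··★··♢
███████
███████
███████

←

????♠♠♧
?♧♧█♠♠·
?♠♢♢♠♢·
?♧·★♧··
███████
███████
███████

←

█????♠♠
█·♧♧█♠♠
█♧♠♢♢♠♢
█·♧★·♧·
███████
███████
███████

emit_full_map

????♠♠♧♧♧
·♧♧█♠♠·♧·
♧♠♢♢♠♢·♢█
·♧★·♧··♢·

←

██????♠
██·♧♧█♠
██♧♠♢♢♠
██·★··♧
███████
███████
███████

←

███????
███·♧♧█
███♧♠♢♢
███★♧··
███████
███████
███████

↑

███????
███♧·♠?
███·♧♧█
███★♠♢♢
███·♧··
███████
███████

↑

███????
███·♧·?
███♧·♠?
███★♧♧█
███♧♠♢♢
███·♧··
███████

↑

███????
███♧♧♠?
███·♧·?
███★·♠?
███·♧♧█
███♧♠♢♢
███·♧··

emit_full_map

♧♧♠??????
·♧·??????
★·♠?♠♠♧♧♧
·♧♧█♠♠·♧·
♧♠♢♢♠♢·♢█
·♧··♧··♢·

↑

███????
███♠♧♠?
███♧♧♠?
███★♧·?
███♧·♠?
███·♧♧█
███♧♠♢♢

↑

███????
████♧·?
███♠♧♠?
███★♧♠?
███·♧·?
███♧·♠?
███·♧♧█

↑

███????
███·♠♧?
████♧·?
███★♧♠?
███♧♧♠?
███·♧·?
███♧·♠?

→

██?????
██·♠♧·?
███♧··?
██♠★♠♧?
██♧♧♠♠?
██·♧··?
██♧·♠?♠

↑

██?????
██·♠♠♠?
██·♠♧·?
███★··?
██♠♧♠♧?
██♧♧♠♠?
██·♧··?

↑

██?????
███♠♧♠?
██·♠♠♠?
██·★♧·?
███♧··?
██♠♧♠♧?
██♧♧♠♠?

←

███????
████♠♧♠
███·♠♠♠
███★♠♧·
████♧··
███♠♧♠♧
███♧♧♠♠

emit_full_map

█♠♧♠?????
·♠♠♠?????
★♠♧·?????
█♧··?????
♠♧♠♧?????
♧♧♠♠?????
·♧··?????
♧·♠?♠♠♧♧♧
·♧♧█♠♠·♧·
♧♠♢♢♠♢·♢█
·♧··♧··♢·


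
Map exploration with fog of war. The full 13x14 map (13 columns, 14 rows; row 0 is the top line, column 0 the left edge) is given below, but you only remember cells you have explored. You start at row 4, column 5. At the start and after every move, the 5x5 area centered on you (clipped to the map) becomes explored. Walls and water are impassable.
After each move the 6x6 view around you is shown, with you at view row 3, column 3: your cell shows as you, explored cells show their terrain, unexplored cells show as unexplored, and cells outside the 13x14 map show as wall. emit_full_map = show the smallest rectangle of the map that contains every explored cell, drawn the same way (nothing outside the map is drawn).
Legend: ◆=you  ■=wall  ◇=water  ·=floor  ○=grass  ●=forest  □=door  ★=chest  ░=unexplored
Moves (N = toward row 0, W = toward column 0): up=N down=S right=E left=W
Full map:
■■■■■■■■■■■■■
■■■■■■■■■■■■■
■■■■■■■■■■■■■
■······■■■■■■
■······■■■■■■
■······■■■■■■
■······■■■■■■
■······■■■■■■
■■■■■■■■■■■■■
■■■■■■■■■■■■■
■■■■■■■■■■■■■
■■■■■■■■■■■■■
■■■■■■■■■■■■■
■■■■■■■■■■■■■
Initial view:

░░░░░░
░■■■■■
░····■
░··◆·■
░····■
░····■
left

░░░░░░
░■■■■■
░·····
░··◆··
░·····
░·····

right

░░░░░░
■■■■■■
·····■
···◆·■
·····■
·····■

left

░░░░░░
░■■■■■
░·····
░··◆··
░·····
░·····

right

░░░░░░
■■■■■■
·····■
···◆·■
·····■
·····■

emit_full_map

■■■■■■
·····■
···◆·■
·····■
·····■

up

░░░░░░
░■■■■■
■■■■■■
···◆·■
·····■
·····■

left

░░░░░░
░■■■■■
░■■■■■
░··◆··
░·····
░·····

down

░■■■■■
░■■■■■
░·····
░··◆··
░·····
░·····

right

■■■■■■
■■■■■■
·····■
···◆·■
·····■
·····■

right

■■■■■░
■■■■■■
····■■
···◆■■
····■■
····■■

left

■■■■■■
■■■■■■
·····■
···◆·■
·····■
·····■

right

■■■■■░
■■■■■■
····■■
···◆■■
····■■
····■■

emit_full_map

■■■■■■░
■■■■■■■
·····■■
····◆■■
·····■■
·····■■


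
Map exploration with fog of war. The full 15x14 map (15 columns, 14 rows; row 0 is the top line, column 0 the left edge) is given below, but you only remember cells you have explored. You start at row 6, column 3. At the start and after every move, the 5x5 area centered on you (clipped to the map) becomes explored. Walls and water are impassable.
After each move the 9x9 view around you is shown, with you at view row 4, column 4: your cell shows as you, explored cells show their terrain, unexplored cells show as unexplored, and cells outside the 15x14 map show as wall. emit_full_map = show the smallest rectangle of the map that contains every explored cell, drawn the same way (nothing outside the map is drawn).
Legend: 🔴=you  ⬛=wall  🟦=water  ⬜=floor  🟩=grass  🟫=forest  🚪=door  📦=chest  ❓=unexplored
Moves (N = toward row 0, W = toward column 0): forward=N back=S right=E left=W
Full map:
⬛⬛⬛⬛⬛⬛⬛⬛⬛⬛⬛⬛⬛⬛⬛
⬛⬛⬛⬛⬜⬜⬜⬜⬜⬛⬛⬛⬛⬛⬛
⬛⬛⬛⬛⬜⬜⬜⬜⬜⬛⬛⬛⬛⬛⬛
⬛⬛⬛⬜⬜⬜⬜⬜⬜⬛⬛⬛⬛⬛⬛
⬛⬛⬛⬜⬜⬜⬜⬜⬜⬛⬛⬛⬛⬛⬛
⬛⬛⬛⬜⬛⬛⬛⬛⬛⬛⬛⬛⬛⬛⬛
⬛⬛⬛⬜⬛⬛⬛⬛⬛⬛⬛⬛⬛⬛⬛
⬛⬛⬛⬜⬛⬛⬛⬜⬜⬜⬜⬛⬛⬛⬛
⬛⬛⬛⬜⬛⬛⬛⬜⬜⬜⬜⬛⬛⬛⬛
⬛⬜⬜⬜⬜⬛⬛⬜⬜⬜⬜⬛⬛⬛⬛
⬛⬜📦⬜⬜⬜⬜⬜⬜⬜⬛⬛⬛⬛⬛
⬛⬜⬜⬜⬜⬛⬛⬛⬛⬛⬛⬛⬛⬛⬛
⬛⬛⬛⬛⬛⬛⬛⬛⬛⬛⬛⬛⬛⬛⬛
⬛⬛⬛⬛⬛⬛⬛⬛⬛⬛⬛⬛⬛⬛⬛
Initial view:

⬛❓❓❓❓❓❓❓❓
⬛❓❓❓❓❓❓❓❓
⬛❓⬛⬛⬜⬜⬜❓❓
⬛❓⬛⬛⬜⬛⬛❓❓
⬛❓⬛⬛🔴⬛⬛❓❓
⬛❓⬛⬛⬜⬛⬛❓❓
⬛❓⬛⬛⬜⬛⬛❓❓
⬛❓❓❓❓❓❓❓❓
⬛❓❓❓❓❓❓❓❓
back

⬛❓❓❓❓❓❓❓❓
⬛❓⬛⬛⬜⬜⬜❓❓
⬛❓⬛⬛⬜⬛⬛❓❓
⬛❓⬛⬛⬜⬛⬛❓❓
⬛❓⬛⬛🔴⬛⬛❓❓
⬛❓⬛⬛⬜⬛⬛❓❓
⬛❓⬜⬜⬜⬜⬛❓❓
⬛❓❓❓❓❓❓❓❓
⬛❓❓❓❓❓❓❓❓

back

⬛❓⬛⬛⬜⬜⬜❓❓
⬛❓⬛⬛⬜⬛⬛❓❓
⬛❓⬛⬛⬜⬛⬛❓❓
⬛❓⬛⬛⬜⬛⬛❓❓
⬛❓⬛⬛🔴⬛⬛❓❓
⬛❓⬜⬜⬜⬜⬛❓❓
⬛❓⬜📦⬜⬜⬜❓❓
⬛❓❓❓❓❓❓❓❓
⬛❓❓❓❓❓❓❓❓

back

⬛❓⬛⬛⬜⬛⬛❓❓
⬛❓⬛⬛⬜⬛⬛❓❓
⬛❓⬛⬛⬜⬛⬛❓❓
⬛❓⬛⬛⬜⬛⬛❓❓
⬛❓⬜⬜🔴⬜⬛❓❓
⬛❓⬜📦⬜⬜⬜❓❓
⬛❓⬜⬜⬜⬜⬛❓❓
⬛❓❓❓❓❓❓❓❓
⬛❓❓❓❓❓❓❓❓

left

⬛⬛❓⬛⬛⬜⬛⬛❓
⬛⬛❓⬛⬛⬜⬛⬛❓
⬛⬛⬛⬛⬛⬜⬛⬛❓
⬛⬛⬛⬛⬛⬜⬛⬛❓
⬛⬛⬛⬜🔴⬜⬜⬛❓
⬛⬛⬛⬜📦⬜⬜⬜❓
⬛⬛⬛⬜⬜⬜⬜⬛❓
⬛⬛❓❓❓❓❓❓❓
⬛⬛❓❓❓❓❓❓❓

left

⬛⬛⬛❓⬛⬛⬜⬛⬛
⬛⬛⬛❓⬛⬛⬜⬛⬛
⬛⬛⬛⬛⬛⬛⬜⬛⬛
⬛⬛⬛⬛⬛⬛⬜⬛⬛
⬛⬛⬛⬛🔴⬜⬜⬜⬛
⬛⬛⬛⬛⬜📦⬜⬜⬜
⬛⬛⬛⬛⬜⬜⬜⬜⬛
⬛⬛⬛❓❓❓❓❓❓
⬛⬛⬛❓❓❓❓❓❓

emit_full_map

❓⬛⬛⬜⬜⬜
❓⬛⬛⬜⬛⬛
❓⬛⬛⬜⬛⬛
⬛⬛⬛⬜⬛⬛
⬛⬛⬛⬜⬛⬛
⬛🔴⬜⬜⬜⬛
⬛⬜📦⬜⬜⬜
⬛⬜⬜⬜⬜⬛

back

⬛⬛⬛❓⬛⬛⬜⬛⬛
⬛⬛⬛⬛⬛⬛⬜⬛⬛
⬛⬛⬛⬛⬛⬛⬜⬛⬛
⬛⬛⬛⬛⬜⬜⬜⬜⬛
⬛⬛⬛⬛🔴📦⬜⬜⬜
⬛⬛⬛⬛⬜⬜⬜⬜⬛
⬛⬛⬛⬛⬛⬛⬛❓❓
⬛⬛⬛❓❓❓❓❓❓
⬛⬛⬛⬛⬛⬛⬛⬛⬛

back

⬛⬛⬛⬛⬛⬛⬜⬛⬛
⬛⬛⬛⬛⬛⬛⬜⬛⬛
⬛⬛⬛⬛⬜⬜⬜⬜⬛
⬛⬛⬛⬛⬜📦⬜⬜⬜
⬛⬛⬛⬛🔴⬜⬜⬜⬛
⬛⬛⬛⬛⬛⬛⬛❓❓
⬛⬛⬛⬛⬛⬛⬛❓❓
⬛⬛⬛⬛⬛⬛⬛⬛⬛
⬛⬛⬛⬛⬛⬛⬛⬛⬛

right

⬛⬛⬛⬛⬛⬜⬛⬛❓
⬛⬛⬛⬛⬛⬜⬛⬛❓
⬛⬛⬛⬜⬜⬜⬜⬛❓
⬛⬛⬛⬜📦⬜⬜⬜❓
⬛⬛⬛⬜🔴⬜⬜⬛❓
⬛⬛⬛⬛⬛⬛⬛❓❓
⬛⬛⬛⬛⬛⬛⬛❓❓
⬛⬛⬛⬛⬛⬛⬛⬛⬛
⬛⬛⬛⬛⬛⬛⬛⬛⬛

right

⬛⬛⬛⬛⬜⬛⬛❓❓
⬛⬛⬛⬛⬜⬛⬛❓❓
⬛⬛⬜⬜⬜⬜⬛❓❓
⬛⬛⬜📦⬜⬜⬜❓❓
⬛⬛⬜⬜🔴⬜⬛❓❓
⬛⬛⬛⬛⬛⬛⬛❓❓
⬛⬛⬛⬛⬛⬛⬛❓❓
⬛⬛⬛⬛⬛⬛⬛⬛⬛
⬛⬛⬛⬛⬛⬛⬛⬛⬛

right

⬛⬛⬛⬜⬛⬛❓❓❓
⬛⬛⬛⬜⬛⬛❓❓❓
⬛⬜⬜⬜⬜⬛⬛❓❓
⬛⬜📦⬜⬜⬜⬜❓❓
⬛⬜⬜⬜🔴⬛⬛❓❓
⬛⬛⬛⬛⬛⬛⬛❓❓
⬛⬛⬛⬛⬛⬛⬛❓❓
⬛⬛⬛⬛⬛⬛⬛⬛⬛
⬛⬛⬛⬛⬛⬛⬛⬛⬛

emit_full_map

❓⬛⬛⬜⬜⬜❓
❓⬛⬛⬜⬛⬛❓
❓⬛⬛⬜⬛⬛❓
⬛⬛⬛⬜⬛⬛❓
⬛⬛⬛⬜⬛⬛❓
⬛⬜⬜⬜⬜⬛⬛
⬛⬜📦⬜⬜⬜⬜
⬛⬜⬜⬜🔴⬛⬛
⬛⬛⬛⬛⬛⬛⬛
⬛⬛⬛⬛⬛⬛⬛

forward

❓⬛⬛⬜⬛⬛❓❓❓
⬛⬛⬛⬜⬛⬛❓❓❓
⬛⬛⬛⬜⬛⬛⬛❓❓
⬛⬜⬜⬜⬜⬛⬛❓❓
⬛⬜📦⬜🔴⬜⬜❓❓
⬛⬜⬜⬜⬜⬛⬛❓❓
⬛⬛⬛⬛⬛⬛⬛❓❓
⬛⬛⬛⬛⬛⬛⬛❓❓
⬛⬛⬛⬛⬛⬛⬛⬛⬛

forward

❓⬛⬛⬜⬛⬛❓❓❓
❓⬛⬛⬜⬛⬛❓❓❓
⬛⬛⬛⬜⬛⬛⬛❓❓
⬛⬛⬛⬜⬛⬛⬛❓❓
⬛⬜⬜⬜🔴⬛⬛❓❓
⬛⬜📦⬜⬜⬜⬜❓❓
⬛⬜⬜⬜⬜⬛⬛❓❓
⬛⬛⬛⬛⬛⬛⬛❓❓
⬛⬛⬛⬛⬛⬛⬛❓❓

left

⬛❓⬛⬛⬜⬛⬛❓❓
⬛❓⬛⬛⬜⬛⬛❓❓
⬛⬛⬛⬛⬜⬛⬛⬛❓
⬛⬛⬛⬛⬜⬛⬛⬛❓
⬛⬛⬜⬜🔴⬜⬛⬛❓
⬛⬛⬜📦⬜⬜⬜⬜❓
⬛⬛⬜⬜⬜⬜⬛⬛❓
⬛⬛⬛⬛⬛⬛⬛⬛❓
⬛⬛⬛⬛⬛⬛⬛⬛❓

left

⬛⬛❓⬛⬛⬜⬛⬛❓
⬛⬛❓⬛⬛⬜⬛⬛❓
⬛⬛⬛⬛⬛⬜⬛⬛⬛
⬛⬛⬛⬛⬛⬜⬛⬛⬛
⬛⬛⬛⬜🔴⬜⬜⬛⬛
⬛⬛⬛⬜📦⬜⬜⬜⬜
⬛⬛⬛⬜⬜⬜⬜⬛⬛
⬛⬛⬛⬛⬛⬛⬛⬛⬛
⬛⬛⬛⬛⬛⬛⬛⬛⬛

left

⬛⬛⬛❓⬛⬛⬜⬛⬛
⬛⬛⬛❓⬛⬛⬜⬛⬛
⬛⬛⬛⬛⬛⬛⬜⬛⬛
⬛⬛⬛⬛⬛⬛⬜⬛⬛
⬛⬛⬛⬛🔴⬜⬜⬜⬛
⬛⬛⬛⬛⬜📦⬜⬜⬜
⬛⬛⬛⬛⬜⬜⬜⬜⬛
⬛⬛⬛⬛⬛⬛⬛⬛⬛
⬛⬛⬛⬛⬛⬛⬛⬛⬛

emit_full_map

❓⬛⬛⬜⬜⬜❓
❓⬛⬛⬜⬛⬛❓
❓⬛⬛⬜⬛⬛❓
⬛⬛⬛⬜⬛⬛⬛
⬛⬛⬛⬜⬛⬛⬛
⬛🔴⬜⬜⬜⬛⬛
⬛⬜📦⬜⬜⬜⬜
⬛⬜⬜⬜⬜⬛⬛
⬛⬛⬛⬛⬛⬛⬛
⬛⬛⬛⬛⬛⬛⬛

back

⬛⬛⬛❓⬛⬛⬜⬛⬛
⬛⬛⬛⬛⬛⬛⬜⬛⬛
⬛⬛⬛⬛⬛⬛⬜⬛⬛
⬛⬛⬛⬛⬜⬜⬜⬜⬛
⬛⬛⬛⬛🔴📦⬜⬜⬜
⬛⬛⬛⬛⬜⬜⬜⬜⬛
⬛⬛⬛⬛⬛⬛⬛⬛⬛
⬛⬛⬛⬛⬛⬛⬛⬛⬛
⬛⬛⬛⬛⬛⬛⬛⬛⬛

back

⬛⬛⬛⬛⬛⬛⬜⬛⬛
⬛⬛⬛⬛⬛⬛⬜⬛⬛
⬛⬛⬛⬛⬜⬜⬜⬜⬛
⬛⬛⬛⬛⬜📦⬜⬜⬜
⬛⬛⬛⬛🔴⬜⬜⬜⬛
⬛⬛⬛⬛⬛⬛⬛⬛⬛
⬛⬛⬛⬛⬛⬛⬛⬛⬛
⬛⬛⬛⬛⬛⬛⬛⬛⬛
⬛⬛⬛⬛⬛⬛⬛⬛⬛

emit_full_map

❓⬛⬛⬜⬜⬜❓
❓⬛⬛⬜⬛⬛❓
❓⬛⬛⬜⬛⬛❓
⬛⬛⬛⬜⬛⬛⬛
⬛⬛⬛⬜⬛⬛⬛
⬛⬜⬜⬜⬜⬛⬛
⬛⬜📦⬜⬜⬜⬜
⬛🔴⬜⬜⬜⬛⬛
⬛⬛⬛⬛⬛⬛⬛
⬛⬛⬛⬛⬛⬛⬛


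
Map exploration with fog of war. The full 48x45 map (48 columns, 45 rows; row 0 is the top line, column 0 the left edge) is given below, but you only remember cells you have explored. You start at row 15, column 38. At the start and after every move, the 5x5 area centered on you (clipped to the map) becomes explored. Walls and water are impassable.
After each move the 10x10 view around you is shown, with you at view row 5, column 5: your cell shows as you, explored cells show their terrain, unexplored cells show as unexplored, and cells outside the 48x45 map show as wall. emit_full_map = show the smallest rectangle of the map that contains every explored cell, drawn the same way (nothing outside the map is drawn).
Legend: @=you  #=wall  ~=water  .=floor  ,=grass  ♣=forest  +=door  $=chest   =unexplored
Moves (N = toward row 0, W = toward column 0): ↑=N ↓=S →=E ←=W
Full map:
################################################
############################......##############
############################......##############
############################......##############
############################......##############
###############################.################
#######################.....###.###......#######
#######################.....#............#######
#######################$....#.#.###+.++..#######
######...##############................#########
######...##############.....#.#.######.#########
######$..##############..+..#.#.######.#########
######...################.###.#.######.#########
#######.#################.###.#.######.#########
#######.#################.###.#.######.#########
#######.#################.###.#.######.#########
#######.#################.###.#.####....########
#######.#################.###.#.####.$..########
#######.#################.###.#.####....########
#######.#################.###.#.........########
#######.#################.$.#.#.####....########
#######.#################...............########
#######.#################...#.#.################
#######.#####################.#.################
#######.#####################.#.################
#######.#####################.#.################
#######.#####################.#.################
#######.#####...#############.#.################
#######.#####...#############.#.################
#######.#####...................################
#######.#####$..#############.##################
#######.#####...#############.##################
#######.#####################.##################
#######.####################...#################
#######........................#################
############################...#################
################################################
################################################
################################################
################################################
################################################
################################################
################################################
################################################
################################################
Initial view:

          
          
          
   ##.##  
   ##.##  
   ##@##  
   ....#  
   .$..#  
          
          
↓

          
          
   ##.##  
   ##.##  
   ##.##  
   ..@.#  
   .$..#  
   ....#  
          
          

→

          
          
  ##.##   
  ##.###  
  ##.###  
  ...@##  
  .$..##  
  ....##  
          
          

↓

          
  ##.##   
  ##.###  
  ##.###  
  ....##  
  .$.@##  
  ....##  
   ...##  
          
          

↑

          
          
  ##.##   
  ##.###  
  ##.###  
  ...@##  
  .$..##  
  ....##  
   ...##  
          

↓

          
  ##.##   
  ##.###  
  ##.###  
  ....##  
  .$.@##  
  ....##  
   ...##  
          
          

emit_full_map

##.## 
##.###
##.###
....##
.$.@##
....##
 ...##

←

          
   ##.##  
   ##.### 
   ##.### 
   ....## 
   .$@.## 
   ....## 
   ....## 
          
          

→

          
  ##.##   
  ##.###  
  ##.###  
  ....##  
  .$.@##  
  ....##  
  ....##  
          
          

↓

  ##.##   
  ##.###  
  ##.###  
  ....##  
  .$..##  
  ...@##  
  ....##  
   ...##  
          
          

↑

          
  ##.##   
  ##.###  
  ##.###  
  ....##  
  .$.@##  
  ....##  
  ....##  
   ...##  
          

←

          
   ##.##  
   ##.### 
   ##.### 
   ....## 
   .$@.## 
   ....## 
   ....## 
    ...## 
          

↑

          
          
   ##.##  
   ##.### 
   ##.### 
   ..@.## 
   .$..## 
   ....## 
   ....## 
    ...## 

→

          
          
  ##.##   
  ##.###  
  ##.###  
  ...@##  
  .$..##  
  ....##  
  ....##  
   ...##  

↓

          
  ##.##   
  ##.###  
  ##.###  
  ....##  
  .$.@##  
  ....##  
  ....##  
   ...##  
          

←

          
   ##.##  
   ##.### 
   ##.### 
   ....## 
   .$@.## 
   ....## 
   ....## 
    ...## 
          

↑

          
          
   ##.##  
   ##.### 
   ##.### 
   ..@.## 
   .$..## 
   ....## 
   ....## 
    ...## 

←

          
          
    ##.## 
   ###.###
   ###.###
   #.@..##
   #.$..##
   #....##
    ....##
     ...##

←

          
          
     ##.##
   ####.##
   ####.##
   ##@...#
   ##.$..#
   ##....#
     ....#
      ...#

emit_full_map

  ##.## 
####.###
####.###
##@...##
##.$..##
##....##
  ....##
   ...##

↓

          
     ##.##
   ####.##
   ####.##
   ##....#
   ##@$..#
   ##....#
   ......#
      ...#
          

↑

          
          
     ##.##
   ####.##
   ####.##
   ##@...#
   ##.$..#
   ##....#
   ......#
      ...#

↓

          
     ##.##
   ####.##
   ####.##
   ##....#
   ##@$..#
   ##....#
   ......#
      ...#
          

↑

          
          
     ##.##
   ####.##
   ####.##
   ##@...#
   ##.$..#
   ##....#
   ......#
      ...#

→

          
          
    ##.## 
  ####.###
  ####.###
  ##.@..##
  ##.$..##
  ##....##
  ......##
     ...##

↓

          
    ##.## 
  ####.###
  ####.###
  ##....##
  ##.@..##
  ##....##
  ......##
     ...##
          

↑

          
          
    ##.## 
  ####.###
  ####.###
  ##.@..##
  ##.$..##
  ##....##
  ......##
     ...##

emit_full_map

  ##.## 
####.###
####.###
##.@..##
##.$..##
##....##
......##
   ...##


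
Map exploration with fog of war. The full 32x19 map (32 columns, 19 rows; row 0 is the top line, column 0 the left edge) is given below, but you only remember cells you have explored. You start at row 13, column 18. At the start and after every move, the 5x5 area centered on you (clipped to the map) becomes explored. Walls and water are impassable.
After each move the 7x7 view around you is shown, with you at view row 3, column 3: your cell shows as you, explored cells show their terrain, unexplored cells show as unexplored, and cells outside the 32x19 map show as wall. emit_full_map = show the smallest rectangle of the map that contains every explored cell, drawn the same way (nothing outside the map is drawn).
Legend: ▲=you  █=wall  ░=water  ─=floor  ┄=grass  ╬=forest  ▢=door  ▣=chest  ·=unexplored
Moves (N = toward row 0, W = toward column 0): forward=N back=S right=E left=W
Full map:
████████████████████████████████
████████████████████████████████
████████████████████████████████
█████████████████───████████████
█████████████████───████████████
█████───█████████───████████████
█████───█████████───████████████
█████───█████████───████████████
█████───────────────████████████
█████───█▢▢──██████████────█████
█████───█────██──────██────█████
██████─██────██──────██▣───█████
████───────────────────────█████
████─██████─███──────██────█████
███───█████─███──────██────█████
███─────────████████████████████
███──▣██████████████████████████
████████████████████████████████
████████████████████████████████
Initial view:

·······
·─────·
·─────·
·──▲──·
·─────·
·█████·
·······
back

·─────·
·─────·
·─────·
·──▲──·
·█████·
·█████·
·······

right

─────··
──────·
─────█·
───▲─█·
██████·
██████·
·······

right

────···
──────·
────██·
───▲██·
██████·
██████·
·······

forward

·······
────██·
──────·
───▲██·
────██·
██████·
██████·

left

·······
─────██
───────
───▲─██
─────██
███████
███████

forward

·······
·────█·
─────██
───▲───
─────██
─────██
███████

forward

·······
·█████·
·────█·
───▲─██
───────
─────██
─────██

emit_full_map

·█████·
·────█·
───▲─██
───────
─────██
─────██
███████
███████

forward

·······
·───██·
·█████·
·──▲─█·
─────██
───────
─────██

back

·───██·
·█████·
·────█·
───▲─██
───────
─────██
─────██

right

───██··
██████·
────██·
───▲██·
──────·
────██·
────██·

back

██████·
────██·
────██·
───▲──·
────██·
────██·
██████·

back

────██·
────██·
──────·
───▲██·
────██·
██████·
██████·

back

────██·
──────·
────██·
───▲██·
██████·
██████·
·······

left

─────██
───────
─────██
───▲─██
███████
███████
·······

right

────██·
──────·
────██·
───▲██·
██████·
██████·
·······

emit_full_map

·───██·
·██████
·────██
─────██
───────
─────██
────▲██
███████
███████

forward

────██·
────██·
──────·
───▲██·
────██·
██████·
██████·
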